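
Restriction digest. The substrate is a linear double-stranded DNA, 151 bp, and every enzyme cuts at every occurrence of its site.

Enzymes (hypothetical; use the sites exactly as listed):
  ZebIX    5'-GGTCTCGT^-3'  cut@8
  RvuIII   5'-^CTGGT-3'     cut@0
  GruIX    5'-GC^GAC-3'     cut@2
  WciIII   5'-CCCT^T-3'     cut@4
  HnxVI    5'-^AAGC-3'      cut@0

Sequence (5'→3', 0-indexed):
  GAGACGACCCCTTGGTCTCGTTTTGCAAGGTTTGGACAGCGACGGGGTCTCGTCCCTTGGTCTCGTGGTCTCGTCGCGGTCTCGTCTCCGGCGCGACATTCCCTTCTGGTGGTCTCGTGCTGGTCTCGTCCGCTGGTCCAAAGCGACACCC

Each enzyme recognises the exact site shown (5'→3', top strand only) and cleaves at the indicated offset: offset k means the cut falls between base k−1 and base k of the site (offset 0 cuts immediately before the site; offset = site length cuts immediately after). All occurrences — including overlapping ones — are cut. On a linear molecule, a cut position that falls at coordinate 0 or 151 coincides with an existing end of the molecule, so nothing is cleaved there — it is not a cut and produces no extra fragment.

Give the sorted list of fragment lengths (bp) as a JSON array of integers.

Scan for sites:
  ZebIX (GGTCTCGT, off=8): starts [13, 45, 58, 66, 77, 110, 121] → cuts [21, 53, 66, 74, 85, 118, 129]
  RvuIII (CTGGT, off=0): starts [105, 119, 132] → cuts [105, 119, 132]
  GruIX (GCGAC, off=2): starts [38, 92, 142] → cuts [40, 94, 144]
  WciIII (CCCTT, off=4): starts [8, 53, 100] → cuts [12, 57, 104]
  HnxVI (AAGC, off=0): starts [140] → cuts [140]

All cut coordinates (distinct, sorted): [12, 21, 40, 53, 57, 66, 74, 85, 94, 104, 105, 118, 119, 129, 132, 140, 144]

Fragment lengths:
  [0,12): 12 bp
  [12,21): 9 bp
  [21,40): 19 bp
  [40,53): 13 bp
  [53,57): 4 bp
  [57,66): 9 bp
  [66,74): 8 bp
  [74,85): 11 bp
  [85,94): 9 bp
  [94,104): 10 bp
  [104,105): 1 bp
  [105,118): 13 bp
  [118,119): 1 bp
  [119,129): 10 bp
  [129,132): 3 bp
  [132,140): 8 bp
  [140,144): 4 bp
  [144,151): 7 bp

[1,1,3,4,4,7,8,8,9,9,9,10,10,11,12,13,13,19]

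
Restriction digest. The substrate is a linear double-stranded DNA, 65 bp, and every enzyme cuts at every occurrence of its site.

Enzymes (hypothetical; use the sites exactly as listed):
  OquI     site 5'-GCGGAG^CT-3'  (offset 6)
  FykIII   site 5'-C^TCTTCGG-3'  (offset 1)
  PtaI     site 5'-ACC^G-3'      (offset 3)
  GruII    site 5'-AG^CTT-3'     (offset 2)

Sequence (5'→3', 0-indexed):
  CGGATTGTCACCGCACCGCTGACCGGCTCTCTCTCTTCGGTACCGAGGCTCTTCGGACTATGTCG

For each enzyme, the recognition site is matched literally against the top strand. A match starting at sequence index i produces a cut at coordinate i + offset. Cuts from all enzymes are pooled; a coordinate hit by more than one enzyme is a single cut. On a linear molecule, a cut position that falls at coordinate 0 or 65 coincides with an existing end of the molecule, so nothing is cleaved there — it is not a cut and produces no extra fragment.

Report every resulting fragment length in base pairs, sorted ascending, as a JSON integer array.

Per-enzyme occurrences:
  OquI (GCGGAGCT, off=6): no sites
  FykIII CTCTTCGG/1: at [32, 48] ⇒ [33, 49]
  PtaI ACCG/3: at [9, 14, 21, 41] ⇒ [12, 17, 24, 44]
  GruII (AGCTT, off=2): no sites

Pooled cuts: [12, 17, 24, 33, 44, 49]

Fragments:
  [0,12): 12 bp
  [12,17): 5 bp
  [17,24): 7 bp
  [24,33): 9 bp
  [33,44): 11 bp
  [44,49): 5 bp
  [49,65): 16 bp

[5,5,7,9,11,12,16]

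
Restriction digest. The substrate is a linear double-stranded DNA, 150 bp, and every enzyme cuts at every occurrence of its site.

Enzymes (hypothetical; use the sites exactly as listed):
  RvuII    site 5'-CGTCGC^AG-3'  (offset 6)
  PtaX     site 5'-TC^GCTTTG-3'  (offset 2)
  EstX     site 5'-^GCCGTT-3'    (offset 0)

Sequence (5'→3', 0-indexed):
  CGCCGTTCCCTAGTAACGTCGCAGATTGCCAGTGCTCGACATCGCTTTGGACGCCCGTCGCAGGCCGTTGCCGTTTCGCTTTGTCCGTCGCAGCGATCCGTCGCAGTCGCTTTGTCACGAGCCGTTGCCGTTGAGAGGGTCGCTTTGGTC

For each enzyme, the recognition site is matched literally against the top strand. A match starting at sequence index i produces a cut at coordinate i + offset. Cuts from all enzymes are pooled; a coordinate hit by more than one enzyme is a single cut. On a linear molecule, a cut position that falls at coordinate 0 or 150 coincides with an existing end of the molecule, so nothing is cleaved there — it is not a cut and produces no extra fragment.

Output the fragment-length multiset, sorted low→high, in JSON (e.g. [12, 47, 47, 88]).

[1,2,4,6,6,8,9,12,13,14,15,18,21,21]

Scan for sites:
  RvuII CGTCGCAG/6: at [16, 55, 85, 98] ⇒ [22, 61, 91, 104]
  PtaX TCGCTTTG/2: at [41, 75, 106, 139] ⇒ [43, 77, 108, 141]
  EstX GCCGTT/0: at [1, 63, 69, 120, 126] ⇒ [1, 63, 69, 120, 126]

All cut coordinates (distinct, sorted): [1, 22, 43, 61, 63, 69, 77, 91, 104, 108, 120, 126, 141]

Fragment lengths:
  [0,1): 1 bp
  [1,22): 21 bp
  [22,43): 21 bp
  [43,61): 18 bp
  [61,63): 2 bp
  [63,69): 6 bp
  [69,77): 8 bp
  [77,91): 14 bp
  [91,104): 13 bp
  [104,108): 4 bp
  [108,120): 12 bp
  [120,126): 6 bp
  [126,141): 15 bp
  [141,150): 9 bp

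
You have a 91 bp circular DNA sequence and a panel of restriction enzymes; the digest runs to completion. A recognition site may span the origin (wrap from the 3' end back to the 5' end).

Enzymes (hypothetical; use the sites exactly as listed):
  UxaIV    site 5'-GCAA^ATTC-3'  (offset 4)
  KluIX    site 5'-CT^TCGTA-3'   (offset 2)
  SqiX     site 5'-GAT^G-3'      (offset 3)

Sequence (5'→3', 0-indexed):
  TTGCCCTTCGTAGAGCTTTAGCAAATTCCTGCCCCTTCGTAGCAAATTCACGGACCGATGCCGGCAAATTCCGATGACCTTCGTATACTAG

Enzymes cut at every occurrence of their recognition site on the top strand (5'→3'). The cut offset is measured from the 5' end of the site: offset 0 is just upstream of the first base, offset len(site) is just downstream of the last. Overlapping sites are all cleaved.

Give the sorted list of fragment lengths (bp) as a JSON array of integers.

Scan for sites:
  UxaIV (GCAAATTC, off=4): starts [20, 41, 63] → cuts [24, 45, 67]
  KluIX (CTTCGTA, off=2): starts [5, 34, 78] → cuts [7, 36, 80]
  SqiX (GATG, off=3): starts [56, 72] → cuts [59, 75]

All cut coordinates (distinct, sorted): [7, 24, 36, 45, 59, 67, 75, 80]

Fragment lengths:
  7→24: 17 bp
  24→36: 12 bp
  36→45: 9 bp
  45→59: 14 bp
  59→67: 8 bp
  67→75: 8 bp
  75→80: 5 bp
  80→7 (wrap): 91-80+7 = 18 bp

[5,8,8,9,12,14,17,18]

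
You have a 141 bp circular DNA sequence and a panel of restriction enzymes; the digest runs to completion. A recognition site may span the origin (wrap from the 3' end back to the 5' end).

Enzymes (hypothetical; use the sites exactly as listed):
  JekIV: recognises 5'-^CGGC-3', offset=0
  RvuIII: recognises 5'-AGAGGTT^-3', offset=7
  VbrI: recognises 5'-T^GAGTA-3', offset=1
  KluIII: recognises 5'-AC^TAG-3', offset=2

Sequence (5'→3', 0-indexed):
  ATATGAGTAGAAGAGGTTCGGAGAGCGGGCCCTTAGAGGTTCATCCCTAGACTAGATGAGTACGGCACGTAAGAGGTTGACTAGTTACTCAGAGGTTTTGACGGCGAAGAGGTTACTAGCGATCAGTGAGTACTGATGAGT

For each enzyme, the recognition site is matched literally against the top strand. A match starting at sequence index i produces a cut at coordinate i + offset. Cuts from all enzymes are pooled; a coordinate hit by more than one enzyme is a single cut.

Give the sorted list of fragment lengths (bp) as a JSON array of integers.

[2,3,4,5,5,8,10,11,11,13,14,16,16,23]

Site scan:
  JekIV (CGGC, off=0): starts [62, 101] → cuts [62, 101]
  RvuIII (AGAGGTT, off=7): starts [11, 34, 71, 90, 107] → cuts [18, 41, 78, 97, 114]
  VbrI (TGAGTA, off=1): starts [3, 56, 126, 136] → cuts [4, 57, 127, 137]
  KluIII (ACTAG, off=2): starts [50, 79, 114] → cuts [52, 81, 116]

Pooled cuts: [4, 18, 41, 52, 57, 62, 78, 81, 97, 101, 114, 116, 127, 137]

Fragments:
  4→18: 14 bp
  18→41: 23 bp
  41→52: 11 bp
  52→57: 5 bp
  57→62: 5 bp
  62→78: 16 bp
  78→81: 3 bp
  81→97: 16 bp
  97→101: 4 bp
  101→114: 13 bp
  114→116: 2 bp
  116→127: 11 bp
  127→137: 10 bp
  137→4 (wrap): 141-137+4 = 8 bp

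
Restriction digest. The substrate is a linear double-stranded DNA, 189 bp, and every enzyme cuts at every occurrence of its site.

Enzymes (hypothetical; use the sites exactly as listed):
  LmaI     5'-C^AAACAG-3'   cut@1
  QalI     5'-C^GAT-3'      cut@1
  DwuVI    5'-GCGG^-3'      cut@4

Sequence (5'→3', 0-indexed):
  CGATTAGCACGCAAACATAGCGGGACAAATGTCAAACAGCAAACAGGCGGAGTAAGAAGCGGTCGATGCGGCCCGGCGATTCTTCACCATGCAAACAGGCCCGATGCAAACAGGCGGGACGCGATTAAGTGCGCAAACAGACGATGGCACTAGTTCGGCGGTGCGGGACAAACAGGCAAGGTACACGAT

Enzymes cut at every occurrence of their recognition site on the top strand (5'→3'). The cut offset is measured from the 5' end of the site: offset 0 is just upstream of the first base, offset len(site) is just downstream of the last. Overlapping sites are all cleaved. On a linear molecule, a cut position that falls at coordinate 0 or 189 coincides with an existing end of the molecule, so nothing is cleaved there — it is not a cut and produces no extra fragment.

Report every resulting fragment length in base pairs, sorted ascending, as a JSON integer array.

Site scan:
  LmaI (CAAACAG, off=1): starts [32, 39, 91, 106, 133, 168] → cuts [33, 40, 92, 107, 134, 169]
  QalI (CGAT, off=1): starts [0, 63, 76, 101, 121, 141, 185] → cuts [1, 64, 77, 102, 122, 142, 186]
  DwuVI (GCGG, off=4): starts [19, 46, 58, 67, 113, 157, 162] → cuts [23, 50, 62, 71, 117, 161, 166]

All cut coordinates (distinct, sorted): [1, 23, 33, 40, 50, 62, 64, 71, 77, 92, 102, 107, 117, 122, 134, 142, 161, 166, 169, 186]

Fragment lengths:
  [0,1): 1 bp
  [1,23): 22 bp
  [23,33): 10 bp
  [33,40): 7 bp
  [40,50): 10 bp
  [50,62): 12 bp
  [62,64): 2 bp
  [64,71): 7 bp
  [71,77): 6 bp
  [77,92): 15 bp
  [92,102): 10 bp
  [102,107): 5 bp
  [107,117): 10 bp
  [117,122): 5 bp
  [122,134): 12 bp
  [134,142): 8 bp
  [142,161): 19 bp
  [161,166): 5 bp
  [166,169): 3 bp
  [169,186): 17 bp
  [186,189): 3 bp

[1,2,3,3,5,5,5,6,7,7,8,10,10,10,10,12,12,15,17,19,22]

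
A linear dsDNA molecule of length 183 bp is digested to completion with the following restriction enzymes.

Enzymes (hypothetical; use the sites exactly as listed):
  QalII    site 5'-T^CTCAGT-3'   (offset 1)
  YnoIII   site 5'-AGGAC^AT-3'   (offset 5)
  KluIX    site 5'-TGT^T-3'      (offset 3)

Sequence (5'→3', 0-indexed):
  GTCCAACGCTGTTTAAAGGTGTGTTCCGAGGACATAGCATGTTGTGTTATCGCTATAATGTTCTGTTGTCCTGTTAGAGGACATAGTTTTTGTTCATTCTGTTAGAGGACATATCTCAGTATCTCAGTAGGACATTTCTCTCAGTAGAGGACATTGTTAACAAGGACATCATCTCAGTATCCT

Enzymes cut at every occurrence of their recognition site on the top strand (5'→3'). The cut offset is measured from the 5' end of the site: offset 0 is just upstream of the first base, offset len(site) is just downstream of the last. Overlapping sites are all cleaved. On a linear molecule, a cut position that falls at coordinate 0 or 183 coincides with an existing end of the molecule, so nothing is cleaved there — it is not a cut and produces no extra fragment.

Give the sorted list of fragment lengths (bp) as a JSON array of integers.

[4,5,5,5,5,6,8,8,8,8,9,9,9,10,11,11,11,12,12,13,14]

Site scan:
  QalII (TCTCAGT, off=1): starts [113, 121, 138, 171] → cuts [114, 122, 139, 172]
  YnoIII (AGGACAT, off=5): starts [28, 77, 105, 128, 147, 162] → cuts [33, 82, 110, 133, 152, 167]
  KluIX (TGTT, off=3): starts [9, 21, 39, 44, 58, 63, 71, 90, 99, 154] → cuts [12, 24, 42, 47, 61, 66, 74, 93, 102, 157]

All cut coordinates (distinct, sorted): [12, 24, 33, 42, 47, 61, 66, 74, 82, 93, 102, 110, 114, 122, 133, 139, 152, 157, 167, 172]

Fragments:
  [0,12): 12 bp
  [12,24): 12 bp
  [24,33): 9 bp
  [33,42): 9 bp
  [42,47): 5 bp
  [47,61): 14 bp
  [61,66): 5 bp
  [66,74): 8 bp
  [74,82): 8 bp
  [82,93): 11 bp
  [93,102): 9 bp
  [102,110): 8 bp
  [110,114): 4 bp
  [114,122): 8 bp
  [122,133): 11 bp
  [133,139): 6 bp
  [139,152): 13 bp
  [152,157): 5 bp
  [157,167): 10 bp
  [167,172): 5 bp
  [172,183): 11 bp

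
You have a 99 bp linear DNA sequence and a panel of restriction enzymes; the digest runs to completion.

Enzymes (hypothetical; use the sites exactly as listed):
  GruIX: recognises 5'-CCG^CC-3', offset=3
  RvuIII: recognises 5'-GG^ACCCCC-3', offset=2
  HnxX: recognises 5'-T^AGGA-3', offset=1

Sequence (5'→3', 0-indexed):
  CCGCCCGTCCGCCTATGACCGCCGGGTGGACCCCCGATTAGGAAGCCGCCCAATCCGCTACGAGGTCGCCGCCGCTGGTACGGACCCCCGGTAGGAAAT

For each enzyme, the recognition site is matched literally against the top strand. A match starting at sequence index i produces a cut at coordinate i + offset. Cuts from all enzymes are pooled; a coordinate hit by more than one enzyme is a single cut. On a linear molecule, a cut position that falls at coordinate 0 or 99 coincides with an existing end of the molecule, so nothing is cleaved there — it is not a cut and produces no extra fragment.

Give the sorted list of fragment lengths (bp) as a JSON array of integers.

Site scan:
  GruIX (CCGCC, off=3): starts [0, 8, 18, 45, 68] → cuts [3, 11, 21, 48, 71]
  RvuIII (GGACCCCC, off=2): starts [27, 81] → cuts [29, 83]
  HnxX (TAGGA, off=1): starts [38, 91] → cuts [39, 92]

All cut coordinates (distinct, sorted): [3, 11, 21, 29, 39, 48, 71, 83, 92]

Fragments:
  [0,3): 3 bp
  [3,11): 8 bp
  [11,21): 10 bp
  [21,29): 8 bp
  [29,39): 10 bp
  [39,48): 9 bp
  [48,71): 23 bp
  [71,83): 12 bp
  [83,92): 9 bp
  [92,99): 7 bp

[3,7,8,8,9,9,10,10,12,23]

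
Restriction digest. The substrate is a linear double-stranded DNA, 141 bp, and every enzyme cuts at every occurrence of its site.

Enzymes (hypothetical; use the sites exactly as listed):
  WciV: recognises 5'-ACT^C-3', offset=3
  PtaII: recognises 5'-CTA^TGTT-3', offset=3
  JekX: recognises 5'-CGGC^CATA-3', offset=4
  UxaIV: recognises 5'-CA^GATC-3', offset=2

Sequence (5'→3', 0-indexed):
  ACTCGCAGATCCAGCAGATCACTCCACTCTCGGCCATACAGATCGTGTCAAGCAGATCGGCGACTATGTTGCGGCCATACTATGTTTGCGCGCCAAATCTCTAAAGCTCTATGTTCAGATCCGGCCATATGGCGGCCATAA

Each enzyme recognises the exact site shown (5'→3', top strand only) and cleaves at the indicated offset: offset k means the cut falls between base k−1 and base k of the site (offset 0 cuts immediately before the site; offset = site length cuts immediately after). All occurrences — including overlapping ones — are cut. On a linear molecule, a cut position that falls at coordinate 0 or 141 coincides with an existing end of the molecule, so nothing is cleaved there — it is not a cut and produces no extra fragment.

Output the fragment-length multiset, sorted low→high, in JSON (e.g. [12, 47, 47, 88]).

[3,4,5,5,6,6,6,7,7,8,9,9,11,12,14,29]

Per-enzyme occurrences:
  WciV (ACTC, off=3): starts [0, 20, 25] → cuts [3, 23, 28]
  PtaII (CTATGTT, off=3): starts [63, 79, 108] → cuts [66, 82, 111]
  JekX (CGGCCATA, off=4): starts [30, 71, 121, 132] → cuts [34, 75, 125, 136]
  UxaIV (CAGATC, off=2): starts [5, 14, 38, 52, 115] → cuts [7, 16, 40, 54, 117]

Pooled cuts: [3, 7, 16, 23, 28, 34, 40, 54, 66, 75, 82, 111, 117, 125, 136]

Fragment lengths:
  [0,3): 3 bp
  [3,7): 4 bp
  [7,16): 9 bp
  [16,23): 7 bp
  [23,28): 5 bp
  [28,34): 6 bp
  [34,40): 6 bp
  [40,54): 14 bp
  [54,66): 12 bp
  [66,75): 9 bp
  [75,82): 7 bp
  [82,111): 29 bp
  [111,117): 6 bp
  [117,125): 8 bp
  [125,136): 11 bp
  [136,141): 5 bp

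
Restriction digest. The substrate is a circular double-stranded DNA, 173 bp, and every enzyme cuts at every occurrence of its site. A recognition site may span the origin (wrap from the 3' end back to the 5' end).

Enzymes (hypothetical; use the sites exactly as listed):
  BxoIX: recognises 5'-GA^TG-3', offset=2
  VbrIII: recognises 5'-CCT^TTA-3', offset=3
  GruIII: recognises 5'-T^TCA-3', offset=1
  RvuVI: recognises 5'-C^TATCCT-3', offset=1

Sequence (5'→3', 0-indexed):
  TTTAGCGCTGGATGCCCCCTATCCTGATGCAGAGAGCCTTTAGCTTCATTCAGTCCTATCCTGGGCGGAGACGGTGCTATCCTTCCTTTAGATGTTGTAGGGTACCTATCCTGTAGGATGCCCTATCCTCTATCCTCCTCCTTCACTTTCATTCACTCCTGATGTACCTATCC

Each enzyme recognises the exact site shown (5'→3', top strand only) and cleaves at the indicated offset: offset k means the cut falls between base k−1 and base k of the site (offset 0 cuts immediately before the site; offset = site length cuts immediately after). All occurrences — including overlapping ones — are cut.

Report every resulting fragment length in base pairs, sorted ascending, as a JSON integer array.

[4,4,5,5,6,6,6,6,7,7,7,8,10,10,11,12,12,12,14,21]

Per-enzyme occurrences:
  BxoIX (GATG, off=2): starts [10, 25, 90, 116, 160] → cuts [12, 27, 92, 118, 162]
  VbrIII (CCTTTA, off=3): starts [36, 84, 171] → cuts [1, 39, 87]
  GruIII (TTCA, off=1): starts [44, 48, 141, 147, 151] → cuts [45, 49, 142, 148, 152]
  RvuVI (CTATCCT, off=1): starts [18, 55, 76, 105, 122, 129, 167] → cuts [19, 56, 77, 106, 123, 130, 168]

Pooled cuts: [1, 12, 19, 27, 39, 45, 49, 56, 77, 87, 92, 106, 118, 123, 130, 142, 148, 152, 162, 168]

Fragments:
  1→12: 11 bp
  12→19: 7 bp
  19→27: 8 bp
  27→39: 12 bp
  39→45: 6 bp
  45→49: 4 bp
  49→56: 7 bp
  56→77: 21 bp
  77→87: 10 bp
  87→92: 5 bp
  92→106: 14 bp
  106→118: 12 bp
  118→123: 5 bp
  123→130: 7 bp
  130→142: 12 bp
  142→148: 6 bp
  148→152: 4 bp
  152→162: 10 bp
  162→168: 6 bp
  168→1 (wrap): 173-168+1 = 6 bp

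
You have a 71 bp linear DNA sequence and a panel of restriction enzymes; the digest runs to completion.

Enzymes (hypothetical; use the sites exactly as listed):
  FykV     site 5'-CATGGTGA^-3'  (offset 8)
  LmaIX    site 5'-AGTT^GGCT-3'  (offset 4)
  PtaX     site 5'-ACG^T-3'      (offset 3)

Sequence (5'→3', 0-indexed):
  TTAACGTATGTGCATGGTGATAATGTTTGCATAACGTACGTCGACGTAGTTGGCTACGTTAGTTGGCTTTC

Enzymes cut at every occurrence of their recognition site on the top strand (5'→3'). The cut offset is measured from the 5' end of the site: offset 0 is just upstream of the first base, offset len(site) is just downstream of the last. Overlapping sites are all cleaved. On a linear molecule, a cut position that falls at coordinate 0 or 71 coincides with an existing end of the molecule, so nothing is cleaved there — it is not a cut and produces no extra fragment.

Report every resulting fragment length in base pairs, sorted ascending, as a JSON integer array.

[4,5,6,6,6,7,7,14,16]

Scan for sites:
  FykV (CATGGTGA, off=8): starts [12] → cuts [20]
  LmaIX (AGTTGGCT, off=4): starts [47, 60] → cuts [51, 64]
  PtaX (ACGT, off=3): starts [3, 33, 37, 43, 55] → cuts [6, 36, 40, 46, 58]

All cut coordinates (distinct, sorted): [6, 20, 36, 40, 46, 51, 58, 64]

Fragments:
  [0,6): 6 bp
  [6,20): 14 bp
  [20,36): 16 bp
  [36,40): 4 bp
  [40,46): 6 bp
  [46,51): 5 bp
  [51,58): 7 bp
  [58,64): 6 bp
  [64,71): 7 bp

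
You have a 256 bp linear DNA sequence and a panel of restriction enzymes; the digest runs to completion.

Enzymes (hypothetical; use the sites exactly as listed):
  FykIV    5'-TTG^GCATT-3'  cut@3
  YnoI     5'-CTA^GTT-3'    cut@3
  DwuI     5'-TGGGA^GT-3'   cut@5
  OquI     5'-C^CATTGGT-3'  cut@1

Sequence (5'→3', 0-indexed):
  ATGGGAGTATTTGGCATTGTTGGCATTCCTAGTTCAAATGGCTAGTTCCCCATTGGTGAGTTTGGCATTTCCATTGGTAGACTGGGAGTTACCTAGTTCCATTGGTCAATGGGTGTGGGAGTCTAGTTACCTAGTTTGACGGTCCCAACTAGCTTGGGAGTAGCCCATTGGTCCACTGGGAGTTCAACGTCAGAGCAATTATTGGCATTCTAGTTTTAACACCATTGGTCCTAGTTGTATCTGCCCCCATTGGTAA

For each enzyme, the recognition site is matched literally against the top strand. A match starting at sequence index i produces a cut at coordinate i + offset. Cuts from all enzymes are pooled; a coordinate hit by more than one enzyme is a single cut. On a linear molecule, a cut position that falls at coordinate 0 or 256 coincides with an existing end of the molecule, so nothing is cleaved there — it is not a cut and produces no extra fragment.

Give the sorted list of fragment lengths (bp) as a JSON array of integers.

Site scan:
  FykIV (TTGGCATT, off=3): starts [10, 19, 61, 201] → cuts [13, 22, 64, 204]
  YnoI (CTAGTT, off=3): starts [28, 41, 92, 122, 130, 209, 230] → cuts [31, 44, 95, 125, 133, 212, 233]
  DwuI (TGGGAGT, off=5): starts [1, 82, 115, 154, 176] → cuts [6, 87, 120, 159, 181]
  OquI (CCATTGGT, off=1): starts [49, 70, 98, 164, 221, 246] → cuts [50, 71, 99, 165, 222, 247]

Pooled cuts: [6, 13, 22, 31, 44, 50, 64, 71, 87, 95, 99, 120, 125, 133, 159, 165, 181, 204, 212, 222, 233, 247]

Fragment lengths:
  [0,6): 6 bp
  [6,13): 7 bp
  [13,22): 9 bp
  [22,31): 9 bp
  [31,44): 13 bp
  [44,50): 6 bp
  [50,64): 14 bp
  [64,71): 7 bp
  [71,87): 16 bp
  [87,95): 8 bp
  [95,99): 4 bp
  [99,120): 21 bp
  [120,125): 5 bp
  [125,133): 8 bp
  [133,159): 26 bp
  [159,165): 6 bp
  [165,181): 16 bp
  [181,204): 23 bp
  [204,212): 8 bp
  [212,222): 10 bp
  [222,233): 11 bp
  [233,247): 14 bp
  [247,256): 9 bp

[4,5,6,6,6,7,7,8,8,8,9,9,9,10,11,13,14,14,16,16,21,23,26]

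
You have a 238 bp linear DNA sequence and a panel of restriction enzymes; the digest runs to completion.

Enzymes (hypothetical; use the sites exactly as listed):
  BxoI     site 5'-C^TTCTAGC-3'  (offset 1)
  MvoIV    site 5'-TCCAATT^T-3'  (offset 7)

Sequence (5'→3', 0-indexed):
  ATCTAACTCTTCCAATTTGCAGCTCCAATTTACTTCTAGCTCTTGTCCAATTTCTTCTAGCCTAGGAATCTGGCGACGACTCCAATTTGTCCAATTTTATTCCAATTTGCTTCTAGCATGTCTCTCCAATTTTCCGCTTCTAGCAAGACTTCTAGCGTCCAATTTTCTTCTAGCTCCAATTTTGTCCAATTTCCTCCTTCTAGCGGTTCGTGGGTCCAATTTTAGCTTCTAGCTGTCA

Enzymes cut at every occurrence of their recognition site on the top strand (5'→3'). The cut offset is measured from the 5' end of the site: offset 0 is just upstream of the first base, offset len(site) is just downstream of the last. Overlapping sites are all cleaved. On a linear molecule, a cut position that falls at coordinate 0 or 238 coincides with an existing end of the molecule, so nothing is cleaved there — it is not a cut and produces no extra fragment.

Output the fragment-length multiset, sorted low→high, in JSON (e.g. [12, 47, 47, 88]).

[2,3,3,3,5,6,6,9,10,11,12,12,13,14,15,17,19,21,24,33]

Scan for sites:
  BxoI CTTCTAGC/1: at [32, 53, 109, 136, 148, 166, 196, 225] ⇒ [33, 54, 110, 137, 149, 167, 197, 226]
  MvoIV TCCAATTT/7: at [10, 23, 45, 80, 89, 100, 124, 157, 174, 184, 214] ⇒ [17, 30, 52, 87, 96, 107, 131, 164, 181, 191, 221]

Pooled cuts: [17, 30, 33, 52, 54, 87, 96, 107, 110, 131, 137, 149, 164, 167, 181, 191, 197, 221, 226]

Fragment lengths:
  [0,17): 17 bp
  [17,30): 13 bp
  [30,33): 3 bp
  [33,52): 19 bp
  [52,54): 2 bp
  [54,87): 33 bp
  [87,96): 9 bp
  [96,107): 11 bp
  [107,110): 3 bp
  [110,131): 21 bp
  [131,137): 6 bp
  [137,149): 12 bp
  [149,164): 15 bp
  [164,167): 3 bp
  [167,181): 14 bp
  [181,191): 10 bp
  [191,197): 6 bp
  [197,221): 24 bp
  [221,226): 5 bp
  [226,238): 12 bp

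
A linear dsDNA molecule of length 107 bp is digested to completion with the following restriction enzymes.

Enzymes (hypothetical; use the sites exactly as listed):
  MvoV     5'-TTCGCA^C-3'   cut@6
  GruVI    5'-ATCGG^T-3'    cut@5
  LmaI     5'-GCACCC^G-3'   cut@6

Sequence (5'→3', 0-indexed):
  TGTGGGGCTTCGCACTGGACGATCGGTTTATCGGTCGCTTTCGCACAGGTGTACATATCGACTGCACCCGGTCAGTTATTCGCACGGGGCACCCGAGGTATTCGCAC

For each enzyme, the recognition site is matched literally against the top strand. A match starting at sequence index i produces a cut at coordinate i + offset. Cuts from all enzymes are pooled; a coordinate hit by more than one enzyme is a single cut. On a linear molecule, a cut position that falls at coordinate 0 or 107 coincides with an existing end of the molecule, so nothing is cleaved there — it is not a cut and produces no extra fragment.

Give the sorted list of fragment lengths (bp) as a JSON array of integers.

[1,8,10,11,12,12,14,15,24]

Site scan:
  MvoV (TTCGCAC, off=6): starts [8, 39, 78, 100] → cuts [14, 45, 84, 106]
  GruVI (ATCGGT, off=5): starts [21, 29] → cuts [26, 34]
  LmaI (GCACCCG, off=6): starts [63, 88] → cuts [69, 94]

Pooled cuts: [14, 26, 34, 45, 69, 84, 94, 106]

Fragment lengths:
  [0,14): 14 bp
  [14,26): 12 bp
  [26,34): 8 bp
  [34,45): 11 bp
  [45,69): 24 bp
  [69,84): 15 bp
  [84,94): 10 bp
  [94,106): 12 bp
  [106,107): 1 bp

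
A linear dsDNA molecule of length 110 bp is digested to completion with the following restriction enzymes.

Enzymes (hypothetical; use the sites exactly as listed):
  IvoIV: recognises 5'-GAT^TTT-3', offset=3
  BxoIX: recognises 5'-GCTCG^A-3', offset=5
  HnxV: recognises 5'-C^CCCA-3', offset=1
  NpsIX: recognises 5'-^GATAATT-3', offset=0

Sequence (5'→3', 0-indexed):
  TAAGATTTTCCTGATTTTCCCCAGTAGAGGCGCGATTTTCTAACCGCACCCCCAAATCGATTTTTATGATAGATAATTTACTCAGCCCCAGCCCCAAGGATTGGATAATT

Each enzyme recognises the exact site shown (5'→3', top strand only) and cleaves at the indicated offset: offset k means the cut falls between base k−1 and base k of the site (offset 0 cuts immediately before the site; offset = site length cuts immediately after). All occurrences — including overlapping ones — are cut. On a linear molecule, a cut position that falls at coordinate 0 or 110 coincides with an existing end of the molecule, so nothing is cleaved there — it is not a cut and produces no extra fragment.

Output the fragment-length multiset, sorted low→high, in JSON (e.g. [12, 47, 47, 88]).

[4,6,6,7,9,10,11,11,14,15,17]

Scan for sites:
  IvoIV (GATTTT, off=3): starts [3, 12, 33, 58] → cuts [6, 15, 36, 61]
  BxoIX (GCTCGA, off=5): no sites
  HnxV (CCCCA, off=1): starts [18, 49, 85, 91] → cuts [19, 50, 86, 92]
  NpsIX (GATAATT, off=0): starts [71, 103] → cuts [71, 103]

All cut coordinates (distinct, sorted): [6, 15, 19, 36, 50, 61, 71, 86, 92, 103]

Fragments:
  [0,6): 6 bp
  [6,15): 9 bp
  [15,19): 4 bp
  [19,36): 17 bp
  [36,50): 14 bp
  [50,61): 11 bp
  [61,71): 10 bp
  [71,86): 15 bp
  [86,92): 6 bp
  [92,103): 11 bp
  [103,110): 7 bp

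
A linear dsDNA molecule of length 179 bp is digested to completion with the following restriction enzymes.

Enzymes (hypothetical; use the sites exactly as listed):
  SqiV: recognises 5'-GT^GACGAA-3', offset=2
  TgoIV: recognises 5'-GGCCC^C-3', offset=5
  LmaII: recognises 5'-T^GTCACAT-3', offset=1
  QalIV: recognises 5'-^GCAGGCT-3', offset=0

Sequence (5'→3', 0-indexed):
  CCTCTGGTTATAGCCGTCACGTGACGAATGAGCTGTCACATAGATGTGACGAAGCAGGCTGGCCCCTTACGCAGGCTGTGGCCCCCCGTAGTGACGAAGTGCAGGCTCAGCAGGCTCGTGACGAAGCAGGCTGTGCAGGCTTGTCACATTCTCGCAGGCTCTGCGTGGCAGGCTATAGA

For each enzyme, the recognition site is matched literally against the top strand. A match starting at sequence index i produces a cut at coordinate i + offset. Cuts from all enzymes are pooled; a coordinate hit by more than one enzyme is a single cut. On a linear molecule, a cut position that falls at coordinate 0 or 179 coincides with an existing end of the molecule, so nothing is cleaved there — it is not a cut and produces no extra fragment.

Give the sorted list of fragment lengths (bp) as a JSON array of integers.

[5,6,6,8,8,8,9,9,10,11,12,12,12,13,14,14,22]

Scan for sites:
  SqiV GTGACGAA/2: at [20, 45, 90, 117] ⇒ [22, 47, 92, 119]
  TgoIV GGCCCC/5: at [60, 79] ⇒ [65, 84]
  LmaII TGTCACAT/1: at [33, 141] ⇒ [34, 142]
  QalIV GCAGGCT/0: at [53, 70, 100, 109, 125, 134, 153, 167] ⇒ [53, 70, 100, 109, 125, 134, 153, 167]

All cut coordinates (distinct, sorted): [22, 34, 47, 53, 65, 70, 84, 92, 100, 109, 119, 125, 134, 142, 153, 167]

Fragment lengths:
  [0,22): 22 bp
  [22,34): 12 bp
  [34,47): 13 bp
  [47,53): 6 bp
  [53,65): 12 bp
  [65,70): 5 bp
  [70,84): 14 bp
  [84,92): 8 bp
  [92,100): 8 bp
  [100,109): 9 bp
  [109,119): 10 bp
  [119,125): 6 bp
  [125,134): 9 bp
  [134,142): 8 bp
  [142,153): 11 bp
  [153,167): 14 bp
  [167,179): 12 bp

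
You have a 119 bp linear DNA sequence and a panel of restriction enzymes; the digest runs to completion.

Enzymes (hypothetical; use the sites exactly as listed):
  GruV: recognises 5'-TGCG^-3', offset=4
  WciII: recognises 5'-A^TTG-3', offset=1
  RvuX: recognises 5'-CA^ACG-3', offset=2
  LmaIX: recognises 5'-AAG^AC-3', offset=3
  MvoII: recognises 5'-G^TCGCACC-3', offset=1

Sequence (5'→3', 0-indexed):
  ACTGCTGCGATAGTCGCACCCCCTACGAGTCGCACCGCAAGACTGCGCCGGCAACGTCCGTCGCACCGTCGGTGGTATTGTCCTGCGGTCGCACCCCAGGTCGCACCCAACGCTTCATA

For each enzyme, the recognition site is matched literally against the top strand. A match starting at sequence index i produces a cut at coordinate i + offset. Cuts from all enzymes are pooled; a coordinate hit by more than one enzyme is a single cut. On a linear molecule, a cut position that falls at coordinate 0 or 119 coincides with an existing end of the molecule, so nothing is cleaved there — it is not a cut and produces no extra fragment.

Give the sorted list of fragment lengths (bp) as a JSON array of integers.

[1,4,6,6,7,9,9,10,10,12,12,16,17]

Scan for sites:
  GruV TGCG/4: at [5, 43, 83] ⇒ [9, 47, 87]
  WciII ATTG/1: at [76] ⇒ [77]
  RvuX CAACG/2: at [51, 107] ⇒ [53, 109]
  LmaIX AAGAC/3: at [38] ⇒ [41]
  MvoII GTCGCACC/1: at [12, 28, 59, 87, 99] ⇒ [13, 29, 60, 88, 100]

All cut coordinates (distinct, sorted): [9, 13, 29, 41, 47, 53, 60, 77, 87, 88, 100, 109]

Fragment lengths:
  [0,9): 9 bp
  [9,13): 4 bp
  [13,29): 16 bp
  [29,41): 12 bp
  [41,47): 6 bp
  [47,53): 6 bp
  [53,60): 7 bp
  [60,77): 17 bp
  [77,87): 10 bp
  [87,88): 1 bp
  [88,100): 12 bp
  [100,109): 9 bp
  [109,119): 10 bp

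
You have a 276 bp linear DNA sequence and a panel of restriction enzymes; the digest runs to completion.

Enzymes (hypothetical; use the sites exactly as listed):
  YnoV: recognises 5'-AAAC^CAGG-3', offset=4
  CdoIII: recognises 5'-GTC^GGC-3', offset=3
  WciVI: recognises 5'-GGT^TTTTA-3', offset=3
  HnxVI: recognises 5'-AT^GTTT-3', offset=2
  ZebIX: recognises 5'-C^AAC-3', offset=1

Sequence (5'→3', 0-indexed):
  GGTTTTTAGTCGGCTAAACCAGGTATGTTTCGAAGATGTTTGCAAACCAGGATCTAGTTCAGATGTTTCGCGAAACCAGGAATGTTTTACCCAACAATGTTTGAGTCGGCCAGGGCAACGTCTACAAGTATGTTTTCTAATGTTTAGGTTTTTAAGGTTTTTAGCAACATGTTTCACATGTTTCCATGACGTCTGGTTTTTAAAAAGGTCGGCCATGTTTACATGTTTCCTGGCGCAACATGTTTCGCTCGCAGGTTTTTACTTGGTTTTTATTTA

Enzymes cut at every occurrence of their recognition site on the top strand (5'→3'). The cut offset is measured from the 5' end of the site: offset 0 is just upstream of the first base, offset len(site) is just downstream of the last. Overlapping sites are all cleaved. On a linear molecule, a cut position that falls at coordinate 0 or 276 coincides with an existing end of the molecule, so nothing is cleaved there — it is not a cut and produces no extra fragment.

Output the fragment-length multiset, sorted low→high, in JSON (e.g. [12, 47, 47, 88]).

Scan for sites:
  YnoV AAACCAGG/4: at [15, 43, 72] ⇒ [19, 47, 76]
  CdoIII GTCGGC/3: at [8, 104, 207] ⇒ [11, 107, 210]
  WciVI GGTTTTTA/3: at [0, 146, 155, 194, 253, 264] ⇒ [3, 149, 158, 197, 256, 267]
  HnxVI ATGTTT/2: at [24, 35, 62, 81, 96, 129, 139, 168, 177, 214, 222, 239] ⇒ [26, 37, 64, 83, 98, 131, 141, 170, 179, 216, 224, 241]
  ZebIX CAAC/1: at [91, 115, 164, 235] ⇒ [92, 116, 165, 236]

All cut coordinates (distinct, sorted): [3, 11, 19, 26, 37, 47, 64, 76, 83, 92, 98, 107, 116, 131, 141, 149, 158, 165, 170, 179, 197, 210, 216, 224, 236, 241, 256, 267]

Fragment lengths:
  [0,3): 3 bp
  [3,11): 8 bp
  [11,19): 8 bp
  [19,26): 7 bp
  [26,37): 11 bp
  [37,47): 10 bp
  [47,64): 17 bp
  [64,76): 12 bp
  [76,83): 7 bp
  [83,92): 9 bp
  [92,98): 6 bp
  [98,107): 9 bp
  [107,116): 9 bp
  [116,131): 15 bp
  [131,141): 10 bp
  [141,149): 8 bp
  [149,158): 9 bp
  [158,165): 7 bp
  [165,170): 5 bp
  [170,179): 9 bp
  [179,197): 18 bp
  [197,210): 13 bp
  [210,216): 6 bp
  [216,224): 8 bp
  [224,236): 12 bp
  [236,241): 5 bp
  [241,256): 15 bp
  [256,267): 11 bp
  [267,276): 9 bp

[3,5,5,6,6,7,7,7,8,8,8,8,9,9,9,9,9,9,10,10,11,11,12,12,13,15,15,17,18]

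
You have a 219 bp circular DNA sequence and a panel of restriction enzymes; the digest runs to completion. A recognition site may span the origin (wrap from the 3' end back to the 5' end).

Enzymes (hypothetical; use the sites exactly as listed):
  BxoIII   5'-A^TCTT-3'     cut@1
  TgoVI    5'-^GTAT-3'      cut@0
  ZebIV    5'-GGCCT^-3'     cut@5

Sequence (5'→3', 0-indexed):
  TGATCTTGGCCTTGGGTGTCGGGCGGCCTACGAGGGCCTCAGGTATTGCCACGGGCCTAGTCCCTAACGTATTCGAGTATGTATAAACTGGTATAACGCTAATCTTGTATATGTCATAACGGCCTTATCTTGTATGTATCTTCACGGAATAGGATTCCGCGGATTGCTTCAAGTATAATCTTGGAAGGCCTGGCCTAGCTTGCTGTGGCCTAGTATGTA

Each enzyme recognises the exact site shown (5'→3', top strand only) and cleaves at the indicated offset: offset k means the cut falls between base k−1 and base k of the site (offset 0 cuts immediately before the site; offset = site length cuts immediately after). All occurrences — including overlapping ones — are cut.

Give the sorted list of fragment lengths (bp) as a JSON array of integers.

Per-enzyme occurrences:
  BxoIII ATCTT/1: at [2, 101, 126, 137, 177] ⇒ [3, 102, 127, 138, 178]
  TgoVI GTAT/0: at [42, 68, 76, 80, 90, 106, 131, 135, 172, 212, 216] ⇒ [42, 68, 76, 80, 90, 106, 131, 135, 172, 212, 216]
  ZebIV GGCCT/5: at [7, 24, 34, 53, 120, 186, 191, 206] ⇒ [12, 29, 39, 58, 125, 191, 196, 211]

All cut coordinates (distinct, sorted): [3, 12, 29, 39, 42, 58, 68, 76, 80, 90, 102, 106, 125, 127, 131, 135, 138, 172, 178, 191, 196, 211, 212, 216]

Fragment lengths:
  3→12: 9 bp
  12→29: 17 bp
  29→39: 10 bp
  39→42: 3 bp
  42→58: 16 bp
  58→68: 10 bp
  68→76: 8 bp
  76→80: 4 bp
  80→90: 10 bp
  90→102: 12 bp
  102→106: 4 bp
  106→125: 19 bp
  125→127: 2 bp
  127→131: 4 bp
  131→135: 4 bp
  135→138: 3 bp
  138→172: 34 bp
  172→178: 6 bp
  178→191: 13 bp
  191→196: 5 bp
  196→211: 15 bp
  211→212: 1 bp
  212→216: 4 bp
  216→3 (wrap): 219-216+3 = 6 bp

[1,2,3,3,4,4,4,4,4,5,6,6,8,9,10,10,10,12,13,15,16,17,19,34]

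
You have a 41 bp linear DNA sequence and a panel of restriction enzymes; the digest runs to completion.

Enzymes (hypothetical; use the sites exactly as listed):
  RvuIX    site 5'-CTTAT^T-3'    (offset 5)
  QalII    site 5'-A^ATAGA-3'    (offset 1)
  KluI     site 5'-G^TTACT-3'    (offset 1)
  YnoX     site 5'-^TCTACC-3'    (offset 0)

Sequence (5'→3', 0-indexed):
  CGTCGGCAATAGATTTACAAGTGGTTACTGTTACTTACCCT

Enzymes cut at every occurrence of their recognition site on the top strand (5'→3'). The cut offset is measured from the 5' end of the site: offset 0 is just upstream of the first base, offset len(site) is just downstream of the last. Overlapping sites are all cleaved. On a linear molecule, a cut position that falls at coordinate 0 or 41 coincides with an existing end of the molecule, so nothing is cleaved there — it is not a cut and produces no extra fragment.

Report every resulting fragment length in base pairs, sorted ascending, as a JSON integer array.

[6,8,11,16]

Scan for sites:
  RvuIX (CTTATT, off=5): no sites
  QalII (AATAGA, off=1): starts [7] → cuts [8]
  KluI (GTTACT, off=1): starts [23, 29] → cuts [24, 30]
  YnoX (TCTACC, off=0): no sites

Pooled cuts: [8, 24, 30]

Fragments:
  [0,8): 8 bp
  [8,24): 16 bp
  [24,30): 6 bp
  [30,41): 11 bp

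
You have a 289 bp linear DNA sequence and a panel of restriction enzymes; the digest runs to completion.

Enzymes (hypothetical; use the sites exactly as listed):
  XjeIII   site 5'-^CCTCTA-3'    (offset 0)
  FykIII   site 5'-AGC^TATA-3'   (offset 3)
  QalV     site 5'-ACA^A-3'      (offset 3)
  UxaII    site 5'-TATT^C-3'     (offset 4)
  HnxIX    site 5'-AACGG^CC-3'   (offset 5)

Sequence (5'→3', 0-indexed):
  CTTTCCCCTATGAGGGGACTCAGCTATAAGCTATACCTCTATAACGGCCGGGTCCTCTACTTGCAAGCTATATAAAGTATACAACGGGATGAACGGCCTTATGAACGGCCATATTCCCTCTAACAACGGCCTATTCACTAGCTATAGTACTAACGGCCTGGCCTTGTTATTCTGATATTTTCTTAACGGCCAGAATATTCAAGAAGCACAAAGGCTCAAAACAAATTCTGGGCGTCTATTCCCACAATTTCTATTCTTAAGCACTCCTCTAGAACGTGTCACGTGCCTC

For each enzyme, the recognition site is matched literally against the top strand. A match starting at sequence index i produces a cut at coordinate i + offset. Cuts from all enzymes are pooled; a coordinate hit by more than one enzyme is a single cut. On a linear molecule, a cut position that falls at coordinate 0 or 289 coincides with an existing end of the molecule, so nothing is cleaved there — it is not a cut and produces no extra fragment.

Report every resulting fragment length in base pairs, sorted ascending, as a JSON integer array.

[1,4,4,6,6,6,7,7,7,9,9,10,10,11,12,12,13,13,14,15,15,15,17,18,24,24]

Per-enzyme occurrences:
  XjeIII (CCTCTA, off=0): starts [35, 53, 116, 265] → cuts [35, 53, 116, 265]
  FykIII (AGCTATA, off=3): starts [21, 28, 65, 139] → cuts [24, 31, 68, 142]
  QalV (ACAA, off=3): starts [80, 122, 207, 220, 243] → cuts [83, 125, 210, 223, 246]
  UxaII (TATTC, off=4): starts [111, 131, 167, 195, 236, 251] → cuts [115, 135, 171, 199, 240, 255]
  HnxIX (AACGGCC, off=5): starts [42, 91, 103, 124, 151, 184] → cuts [47, 96, 108, 129, 156, 189]

Pooled cuts: [24, 31, 35, 47, 53, 68, 83, 96, 108, 115, 116, 125, 129, 135, 142, 156, 171, 189, 199, 210, 223, 240, 246, 255, 265]

Fragments:
  [0,24): 24 bp
  [24,31): 7 bp
  [31,35): 4 bp
  [35,47): 12 bp
  [47,53): 6 bp
  [53,68): 15 bp
  [68,83): 15 bp
  [83,96): 13 bp
  [96,108): 12 bp
  [108,115): 7 bp
  [115,116): 1 bp
  [116,125): 9 bp
  [125,129): 4 bp
  [129,135): 6 bp
  [135,142): 7 bp
  [142,156): 14 bp
  [156,171): 15 bp
  [171,189): 18 bp
  [189,199): 10 bp
  [199,210): 11 bp
  [210,223): 13 bp
  [223,240): 17 bp
  [240,246): 6 bp
  [246,255): 9 bp
  [255,265): 10 bp
  [265,289): 24 bp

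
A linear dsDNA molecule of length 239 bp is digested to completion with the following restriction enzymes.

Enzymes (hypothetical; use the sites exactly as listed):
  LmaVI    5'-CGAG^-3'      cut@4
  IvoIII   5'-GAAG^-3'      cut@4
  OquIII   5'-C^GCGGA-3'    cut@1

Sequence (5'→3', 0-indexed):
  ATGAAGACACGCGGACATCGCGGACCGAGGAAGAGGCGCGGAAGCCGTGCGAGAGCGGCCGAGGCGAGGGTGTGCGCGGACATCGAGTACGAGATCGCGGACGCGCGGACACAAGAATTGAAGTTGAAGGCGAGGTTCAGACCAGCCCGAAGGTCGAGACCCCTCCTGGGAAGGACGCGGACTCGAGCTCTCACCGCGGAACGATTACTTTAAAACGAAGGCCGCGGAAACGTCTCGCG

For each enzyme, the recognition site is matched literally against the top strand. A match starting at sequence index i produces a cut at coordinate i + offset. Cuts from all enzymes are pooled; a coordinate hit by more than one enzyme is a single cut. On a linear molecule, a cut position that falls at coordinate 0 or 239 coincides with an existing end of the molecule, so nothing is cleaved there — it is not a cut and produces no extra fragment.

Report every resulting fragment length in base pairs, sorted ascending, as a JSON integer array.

Site scan:
  LmaVI CGAG/4: at [25, 49, 59, 64, 83, 89, 130, 154, 183] ⇒ [29, 53, 63, 68, 87, 93, 134, 158, 187]
  IvoIII GAAG/4: at [2, 29, 40, 119, 125, 148, 169, 216] ⇒ [6, 33, 44, 123, 129, 152, 173, 220]
  OquIII CGCGGA/1: at [9, 18, 36, 74, 95, 103, 175, 194, 222] ⇒ [10, 19, 37, 75, 96, 104, 176, 195, 223]

All cut coordinates (distinct, sorted): [6, 10, 19, 29, 33, 37, 44, 53, 63, 68, 75, 87, 93, 96, 104, 123, 129, 134, 152, 158, 173, 176, 187, 195, 220, 223]

Fragment lengths:
  [0,6): 6 bp
  [6,10): 4 bp
  [10,19): 9 bp
  [19,29): 10 bp
  [29,33): 4 bp
  [33,37): 4 bp
  [37,44): 7 bp
  [44,53): 9 bp
  [53,63): 10 bp
  [63,68): 5 bp
  [68,75): 7 bp
  [75,87): 12 bp
  [87,93): 6 bp
  [93,96): 3 bp
  [96,104): 8 bp
  [104,123): 19 bp
  [123,129): 6 bp
  [129,134): 5 bp
  [134,152): 18 bp
  [152,158): 6 bp
  [158,173): 15 bp
  [173,176): 3 bp
  [176,187): 11 bp
  [187,195): 8 bp
  [195,220): 25 bp
  [220,223): 3 bp
  [223,239): 16 bp

[3,3,3,4,4,4,5,5,6,6,6,6,7,7,8,8,9,9,10,10,11,12,15,16,18,19,25]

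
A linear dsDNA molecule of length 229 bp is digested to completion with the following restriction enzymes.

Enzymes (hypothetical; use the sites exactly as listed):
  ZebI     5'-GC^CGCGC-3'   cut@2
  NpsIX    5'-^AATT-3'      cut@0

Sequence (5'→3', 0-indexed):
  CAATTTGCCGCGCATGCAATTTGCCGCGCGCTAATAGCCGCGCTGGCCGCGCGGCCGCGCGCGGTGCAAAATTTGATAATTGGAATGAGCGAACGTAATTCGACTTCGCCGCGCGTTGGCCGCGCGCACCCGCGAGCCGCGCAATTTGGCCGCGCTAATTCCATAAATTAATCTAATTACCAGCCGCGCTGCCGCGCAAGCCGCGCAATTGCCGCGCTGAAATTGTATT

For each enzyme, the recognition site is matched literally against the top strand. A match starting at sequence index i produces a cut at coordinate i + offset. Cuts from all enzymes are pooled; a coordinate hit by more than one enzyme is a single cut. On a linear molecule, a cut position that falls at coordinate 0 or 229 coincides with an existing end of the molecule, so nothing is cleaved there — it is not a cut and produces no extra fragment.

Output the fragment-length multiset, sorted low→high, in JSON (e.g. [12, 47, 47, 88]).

[1,5,5,6,6,7,7,8,8,8,8,8,9,9,9,9,9,9,10,11,13,14,14,17,19]

Site scan:
  ZebI GCCGCGC/2: at [6, 22, 36, 45, 53, 107, 118, 135, 148, 182, 190, 199, 210] ⇒ [8, 24, 38, 47, 55, 109, 120, 137, 150, 184, 192, 201, 212]
  NpsIX AATT/0: at [1, 17, 69, 77, 96, 142, 156, 165, 174, 206, 220] ⇒ [1, 17, 69, 77, 96, 142, 156, 165, 174, 206, 220]

All cut coordinates (distinct, sorted): [1, 8, 17, 24, 38, 47, 55, 69, 77, 96, 109, 120, 137, 142, 150, 156, 165, 174, 184, 192, 201, 206, 212, 220]

Fragment lengths:
  [0,1): 1 bp
  [1,8): 7 bp
  [8,17): 9 bp
  [17,24): 7 bp
  [24,38): 14 bp
  [38,47): 9 bp
  [47,55): 8 bp
  [55,69): 14 bp
  [69,77): 8 bp
  [77,96): 19 bp
  [96,109): 13 bp
  [109,120): 11 bp
  [120,137): 17 bp
  [137,142): 5 bp
  [142,150): 8 bp
  [150,156): 6 bp
  [156,165): 9 bp
  [165,174): 9 bp
  [174,184): 10 bp
  [184,192): 8 bp
  [192,201): 9 bp
  [201,206): 5 bp
  [206,212): 6 bp
  [212,220): 8 bp
  [220,229): 9 bp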